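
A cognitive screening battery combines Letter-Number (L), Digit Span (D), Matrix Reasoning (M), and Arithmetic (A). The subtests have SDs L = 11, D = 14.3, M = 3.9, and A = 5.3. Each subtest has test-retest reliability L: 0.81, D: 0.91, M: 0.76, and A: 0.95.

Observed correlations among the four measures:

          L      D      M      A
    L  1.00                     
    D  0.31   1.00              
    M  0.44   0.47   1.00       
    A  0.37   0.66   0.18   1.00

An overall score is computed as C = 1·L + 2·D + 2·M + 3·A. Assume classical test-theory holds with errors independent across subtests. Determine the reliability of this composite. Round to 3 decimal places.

Var(C) = 11² + 2²·14.3² + 2²·3.9² + 3²·5.3² + 2·[2·11·14.3·0.31 + 2·11·3.9·0.44 + 3·11·5.3·0.37 + 4·14.3·3.9·0.47 + 6·14.3·5.3·0.66 + 6·3.9·5.3·0.18] = 1252.61 + 1254.58 = 2507.19.
Because errors are independent across components, Cov(Tᵢ,Tⱼ) = Cov(Xᵢ,Xⱼ); the off-diagonal part of the true-score variance is the same as above.
True-score variance = [11²·0.81 + 2²·14.3²·0.91 + 2²·3.9²·0.76 + 3²·5.3²·0.95] + 1254.58 = 1128.76 + 1254.58 = 2383.34.
Reliability = 2383.34 / 2507.19 = 0.951.

0.951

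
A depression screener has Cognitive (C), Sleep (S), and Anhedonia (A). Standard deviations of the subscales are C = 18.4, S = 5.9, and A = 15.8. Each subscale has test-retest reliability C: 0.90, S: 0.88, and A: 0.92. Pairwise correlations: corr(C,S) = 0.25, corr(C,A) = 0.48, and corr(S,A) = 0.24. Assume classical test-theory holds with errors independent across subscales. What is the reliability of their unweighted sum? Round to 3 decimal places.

Var(C+S+A) = 18.4² + 5.9² + 15.8² + 2·[18.4·5.9·0.25 + 18.4·15.8·0.48 + 5.9·15.8·0.24] = 623.01 + 378.117 = 1001.13.
Under uncorrelated errors the observed covariances equal the true-score covariances, so only the own-variance terms attenuate.
True-score variance = [18.4²·0.90 + 5.9²·0.88 + 15.8²·0.92] + 378.117 = 565.006 + 378.117 = 943.122.
Reliability = 943.122 / 1001.13 = 0.942.

0.942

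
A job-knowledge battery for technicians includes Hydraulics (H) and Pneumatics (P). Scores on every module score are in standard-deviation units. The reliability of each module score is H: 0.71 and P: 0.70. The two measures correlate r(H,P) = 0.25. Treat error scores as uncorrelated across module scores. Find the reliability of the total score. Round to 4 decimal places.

Var(H+P) = 2 + 2·[0.25] = 2 + 0.5 = 2.5.
Under uncorrelated errors the observed covariances equal the true-score covariances, so only the own-variance terms attenuate.
True-score variance = [0.71 + 0.70] + 0.5 = 1.41 + 0.5 = 1.91.
Reliability = 1.91 / 2.5 = 0.7640.

0.7640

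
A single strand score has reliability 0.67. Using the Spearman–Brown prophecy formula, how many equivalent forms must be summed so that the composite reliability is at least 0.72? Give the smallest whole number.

k ≥ ρ*(1−ρ₁)/(ρ₁(1−ρ*)) = 0.72·0.33 / (0.67·0.28) = 1.267.
Smallest integer k = 2.

2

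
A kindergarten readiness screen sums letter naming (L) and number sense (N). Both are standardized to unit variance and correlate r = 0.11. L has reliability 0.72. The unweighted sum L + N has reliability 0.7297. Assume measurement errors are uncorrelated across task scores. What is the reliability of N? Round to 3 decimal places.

Var(L+N) = 2 + 2·0.11 = 2.220.
True-score variance = ρ_L + ρ_N + 2·0.11, so 0.7297 = (0.72 + ρ_N + 0.22) / 2.220.
ρ_N = 0.7297·2.220 − 0.72 − 0.22 = 0.680.

0.680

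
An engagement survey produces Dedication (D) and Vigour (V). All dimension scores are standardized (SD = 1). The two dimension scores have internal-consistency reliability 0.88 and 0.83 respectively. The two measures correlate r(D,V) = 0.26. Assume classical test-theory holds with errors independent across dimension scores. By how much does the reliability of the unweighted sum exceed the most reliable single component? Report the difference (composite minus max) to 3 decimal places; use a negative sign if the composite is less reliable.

0.005

Var(sum) = 2 + 0.52 = 2.52; true-score variance = 1.71 + 0.52 = 2.23; composite reliability = 0.8849.
Max component reliability = 0.8800.
Difference = 0.8849 − 0.8800 = 0.005.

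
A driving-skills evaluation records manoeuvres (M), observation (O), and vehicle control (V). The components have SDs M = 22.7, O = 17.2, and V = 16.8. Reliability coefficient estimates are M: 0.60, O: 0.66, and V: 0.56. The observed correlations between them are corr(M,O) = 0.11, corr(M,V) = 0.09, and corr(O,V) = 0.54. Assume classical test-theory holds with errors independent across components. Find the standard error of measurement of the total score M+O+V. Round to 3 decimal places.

20.758

Var(total) = 1093.37 + 466.618 = 1559.99.
True-score variance = 662.483 + 466.618 = 1129.1, so reliability = 0.7238.
Error variance = 1559.99 − 1129.1 = 430.887; SEM = √430.887 = 20.758.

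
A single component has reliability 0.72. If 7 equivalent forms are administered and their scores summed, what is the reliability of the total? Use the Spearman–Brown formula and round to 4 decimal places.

ρ_k = kρ / (1 + (k−1)ρ) = 7·0.72 / (1 + 6·0.72) = 5.040 / 5.320 = 0.9474.

0.9474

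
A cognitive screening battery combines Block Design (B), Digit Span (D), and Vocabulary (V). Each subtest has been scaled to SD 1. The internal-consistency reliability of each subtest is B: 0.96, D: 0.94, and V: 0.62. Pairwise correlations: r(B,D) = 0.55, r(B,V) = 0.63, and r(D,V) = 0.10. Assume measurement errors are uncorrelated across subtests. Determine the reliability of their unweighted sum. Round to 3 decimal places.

0.914

Var(B+D+V) = 3 + 2·[0.55 + 0.63 + 0.10] = 3 + 2.56 = 5.56.
Because errors are independent across components, Cov(Tᵢ,Tⱼ) = Cov(Xᵢ,Xⱼ); the off-diagonal part of the true-score variance is the same as above.
True-score variance = [0.96 + 0.94 + 0.62] + 2.56 = 2.52 + 2.56 = 5.08.
Reliability = 5.08 / 5.56 = 0.914.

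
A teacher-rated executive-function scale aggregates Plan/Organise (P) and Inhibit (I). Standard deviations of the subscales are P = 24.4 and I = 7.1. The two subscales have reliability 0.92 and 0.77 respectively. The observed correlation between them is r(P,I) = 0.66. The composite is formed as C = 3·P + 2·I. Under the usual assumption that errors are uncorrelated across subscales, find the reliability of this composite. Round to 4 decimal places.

0.9315

Var(C) = 3²·24.4² + 2²·7.1² + 2·[6·24.4·7.1·0.66] = 5559.88 + 1372.06 = 6931.94.
Because errors are independent across components, Cov(Tᵢ,Tⱼ) = Cov(Xᵢ,Xⱼ); the off-diagonal part of the true-score variance is the same as above.
True-score variance = [3²·24.4²·0.92 + 2²·7.1²·0.77] + 1372.06 = 5084.84 + 1372.06 = 6456.9.
Reliability = 6456.9 / 6931.94 = 0.9315.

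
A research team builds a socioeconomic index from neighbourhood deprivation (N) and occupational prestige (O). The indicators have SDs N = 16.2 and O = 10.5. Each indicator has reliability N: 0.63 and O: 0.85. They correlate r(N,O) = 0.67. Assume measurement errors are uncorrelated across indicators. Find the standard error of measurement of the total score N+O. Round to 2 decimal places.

Var(total) = 372.69 + 227.934 = 600.624.
True-score variance = 259.05 + 227.934 = 486.984, so reliability = 0.8108.
Error variance = 600.624 − 486.984 = 113.64; SEM = √113.64 = 10.66.

10.66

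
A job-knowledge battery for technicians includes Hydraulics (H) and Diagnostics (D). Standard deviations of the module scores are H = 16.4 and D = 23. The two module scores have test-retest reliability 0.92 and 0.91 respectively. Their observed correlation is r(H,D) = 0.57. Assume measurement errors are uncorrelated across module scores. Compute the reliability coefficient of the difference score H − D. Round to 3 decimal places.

0.812

Var(H−D) = 16.4² + 23² − 2·16.4·23·0.57 = 797.96 − 430.008 = 367.952.
Under uncorrelated errors the observed covariances equal the true-score covariances, so only the own-variance terms attenuate.
True-score variance = [16.4²·0.92 + 23²·0.91] − 430.008 = 728.833 − 430.008 = 298.825.
Reliability = 298.825 / 367.952 = 0.812.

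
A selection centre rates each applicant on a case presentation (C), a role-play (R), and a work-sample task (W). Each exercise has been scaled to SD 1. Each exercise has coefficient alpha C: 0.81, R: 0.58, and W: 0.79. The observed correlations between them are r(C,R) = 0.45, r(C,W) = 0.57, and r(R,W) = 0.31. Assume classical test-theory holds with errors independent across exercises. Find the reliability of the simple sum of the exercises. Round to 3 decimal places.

0.855

Var(C+R+W) = 3 + 2·[0.45 + 0.57 + 0.31] = 3 + 2.66 = 5.66.
With uncorrelated errors the cross-covariances are all true-score covariance, so they carry over unchanged; only the diagonal terms shrink to ρᵢσᵢ².
True-score variance = [0.81 + 0.58 + 0.79] + 2.66 = 2.18 + 2.66 = 4.84.
Reliability = 4.84 / 5.66 = 0.855.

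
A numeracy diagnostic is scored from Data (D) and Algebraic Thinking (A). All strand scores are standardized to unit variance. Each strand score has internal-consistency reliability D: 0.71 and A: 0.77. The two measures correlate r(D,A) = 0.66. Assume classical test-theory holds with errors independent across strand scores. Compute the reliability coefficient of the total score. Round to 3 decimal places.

0.843

Var(D+A) = 2 + 2·[0.66] = 2 + 1.32 = 3.32.
Because errors are independent across components, Cov(Tᵢ,Tⱼ) = Cov(Xᵢ,Xⱼ); the off-diagonal part of the true-score variance is the same as above.
True-score variance = [0.71 + 0.77] + 1.32 = 1.48 + 1.32 = 2.8.
Reliability = 2.8 / 3.32 = 0.843.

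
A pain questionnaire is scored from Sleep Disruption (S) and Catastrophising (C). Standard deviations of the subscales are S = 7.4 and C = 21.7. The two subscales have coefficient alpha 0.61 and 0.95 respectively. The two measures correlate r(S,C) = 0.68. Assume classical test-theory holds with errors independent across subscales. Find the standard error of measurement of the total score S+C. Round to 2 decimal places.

6.70

Var(total) = 525.65 + 218.389 = 744.039.
True-score variance = 480.749 + 218.389 = 699.138, so reliability = 0.9397.
Error variance = 744.039 − 699.138 = 44.9009; SEM = √44.9009 = 6.70.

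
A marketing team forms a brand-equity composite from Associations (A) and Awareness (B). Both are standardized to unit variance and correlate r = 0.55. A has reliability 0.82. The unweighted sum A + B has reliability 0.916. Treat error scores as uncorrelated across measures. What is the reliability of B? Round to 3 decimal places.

Var(A+B) = 2 + 2·0.55 = 3.100.
True-score variance = ρ_A + ρ_B + 2·0.55, so 0.916 = (0.82 + ρ_B + 1.10) / 3.100.
ρ_B = 0.916·3.100 − 0.82 − 1.10 = 0.920.

0.920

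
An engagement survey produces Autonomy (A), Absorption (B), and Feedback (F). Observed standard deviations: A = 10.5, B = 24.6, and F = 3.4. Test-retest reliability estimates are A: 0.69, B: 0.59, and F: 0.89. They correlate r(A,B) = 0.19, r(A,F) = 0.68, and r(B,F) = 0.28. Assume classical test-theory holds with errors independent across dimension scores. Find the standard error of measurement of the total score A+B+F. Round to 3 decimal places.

Var(total) = 726.97 + 193.544 = 920.514.
True-score variance = 443.405 + 193.544 = 636.95, so reliability = 0.6919.
Error variance = 920.514 − 636.95 = 283.565; SEM = √283.565 = 16.839.

16.839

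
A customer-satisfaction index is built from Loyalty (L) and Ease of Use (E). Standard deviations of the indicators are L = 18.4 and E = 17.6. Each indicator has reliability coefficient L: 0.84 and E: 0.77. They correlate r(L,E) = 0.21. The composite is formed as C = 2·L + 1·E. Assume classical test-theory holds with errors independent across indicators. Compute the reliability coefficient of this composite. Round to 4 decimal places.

0.8513

Var(C) = 2²·18.4² + 17.6² + 2·[2·18.4·17.6·0.21] = 1664 + 272.026 = 1936.03.
Under uncorrelated errors the observed covariances equal the true-score covariances, so only the own-variance terms attenuate.
True-score variance = [2²·18.4²·0.84 + 17.6²·0.77] + 272.026 = 1376.08 + 272.026 = 1648.1.
Reliability = 1648.1 / 1936.03 = 0.8513.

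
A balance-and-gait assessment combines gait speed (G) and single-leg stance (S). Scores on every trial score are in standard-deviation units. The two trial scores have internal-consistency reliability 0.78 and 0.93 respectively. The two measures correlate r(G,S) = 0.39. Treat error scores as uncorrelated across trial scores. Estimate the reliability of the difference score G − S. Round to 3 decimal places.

Var(G−S) = 1 + 1 − 2·0.39 = 2 − 0.78 = 1.22.
With uncorrelated errors the cross-covariances are all true-score covariance, so they carry over unchanged; only the diagonal terms shrink to ρᵢσᵢ².
True-score variance = [0.78 + 0.93] − 0.78 = 1.71 − 0.78 = 0.93.
Reliability = 0.93 / 1.22 = 0.762.

0.762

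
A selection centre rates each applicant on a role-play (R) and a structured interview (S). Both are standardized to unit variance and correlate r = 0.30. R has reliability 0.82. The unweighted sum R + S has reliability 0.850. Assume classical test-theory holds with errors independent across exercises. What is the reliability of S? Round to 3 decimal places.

0.790

Var(R+S) = 2 + 2·0.30 = 2.600.
True-score variance = ρ_R + ρ_S + 2·0.30, so 0.850 = (0.82 + ρ_S + 0.60) / 2.600.
ρ_S = 0.850·2.600 − 0.82 − 0.60 = 0.790.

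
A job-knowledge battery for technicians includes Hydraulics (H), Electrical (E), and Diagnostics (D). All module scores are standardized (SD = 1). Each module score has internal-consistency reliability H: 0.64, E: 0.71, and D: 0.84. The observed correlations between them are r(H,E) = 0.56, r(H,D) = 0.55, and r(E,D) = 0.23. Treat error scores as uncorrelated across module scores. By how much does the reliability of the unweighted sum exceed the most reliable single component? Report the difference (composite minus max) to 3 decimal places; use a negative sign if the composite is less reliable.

Var(sum) = 3 + 2.68 = 5.68; true-score variance = 2.19 + 2.68 = 4.87; composite reliability = 0.8574.
Max component reliability = 0.8400.
Difference = 0.8574 − 0.8400 = 0.017.

0.017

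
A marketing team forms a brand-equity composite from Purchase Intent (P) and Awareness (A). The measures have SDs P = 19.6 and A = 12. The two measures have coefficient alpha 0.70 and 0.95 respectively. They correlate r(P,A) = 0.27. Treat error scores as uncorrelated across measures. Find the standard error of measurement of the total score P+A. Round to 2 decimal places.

Var(total) = 528.16 + 127.008 = 655.168.
True-score variance = 405.712 + 127.008 = 532.72, so reliability = 0.8131.
Error variance = 655.168 − 532.72 = 122.448; SEM = √122.448 = 11.07.

11.07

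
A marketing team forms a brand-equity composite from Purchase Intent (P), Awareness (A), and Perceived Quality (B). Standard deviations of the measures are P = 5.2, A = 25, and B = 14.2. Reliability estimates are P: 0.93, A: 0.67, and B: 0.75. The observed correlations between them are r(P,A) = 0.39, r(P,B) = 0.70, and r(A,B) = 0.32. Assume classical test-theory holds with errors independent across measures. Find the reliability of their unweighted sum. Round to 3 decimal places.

0.799

Var(P+A+B) = 5.2² + 25² + 14.2² + 2·[5.2·25·0.39 + 5.2·14.2·0.70 + 25·14.2·0.32] = 853.68 + 431.976 = 1285.66.
Under uncorrelated errors the observed covariances equal the true-score covariances, so only the own-variance terms attenuate.
True-score variance = [5.2²·0.93 + 25²·0.67 + 14.2²·0.75] + 431.976 = 595.127 + 431.976 = 1027.1.
Reliability = 1027.1 / 1285.66 = 0.799.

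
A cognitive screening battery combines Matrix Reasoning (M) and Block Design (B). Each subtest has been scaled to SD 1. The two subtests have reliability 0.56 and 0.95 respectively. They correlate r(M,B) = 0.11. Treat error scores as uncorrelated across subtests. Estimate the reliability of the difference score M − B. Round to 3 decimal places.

0.725

Var(M−B) = 1 + 1 − 2·0.11 = 2 − 0.22 = 1.78.
With uncorrelated errors the cross-covariances are all true-score covariance, so they carry over unchanged; only the diagonal terms shrink to ρᵢσᵢ².
True-score variance = [0.56 + 0.95] − 0.22 = 1.51 − 0.22 = 1.29.
Reliability = 1.29 / 1.78 = 0.725.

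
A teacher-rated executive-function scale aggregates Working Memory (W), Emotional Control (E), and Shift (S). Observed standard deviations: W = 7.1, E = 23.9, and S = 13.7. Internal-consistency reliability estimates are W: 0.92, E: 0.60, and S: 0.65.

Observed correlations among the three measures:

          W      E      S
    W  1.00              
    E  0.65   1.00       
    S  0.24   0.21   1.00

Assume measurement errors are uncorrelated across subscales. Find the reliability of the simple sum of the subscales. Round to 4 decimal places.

Var(W+E+S) = 7.1² + 23.9² + 13.7² + 2·[7.1·23.9·0.65 + 7.1·13.7·0.24 + 23.9·13.7·0.21] = 809.31 + 404.807 = 1214.12.
Under uncorrelated errors the observed covariances equal the true-score covariances, so only the own-variance terms attenuate.
True-score variance = [7.1²·0.92 + 23.9²·0.60 + 13.7²·0.65] + 404.807 = 511.102 + 404.807 = 915.909.
Reliability = 915.909 / 1214.12 = 0.7544.

0.7544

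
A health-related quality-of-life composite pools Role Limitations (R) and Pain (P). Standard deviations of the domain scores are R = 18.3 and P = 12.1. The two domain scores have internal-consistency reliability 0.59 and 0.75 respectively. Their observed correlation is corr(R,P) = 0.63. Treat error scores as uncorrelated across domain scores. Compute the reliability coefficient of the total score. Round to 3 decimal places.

0.771

Var(R+P) = 18.3² + 12.1² + 2·[18.3·12.1·0.63] = 481.3 + 279.002 = 760.302.
Because errors are independent across components, Cov(Tᵢ,Tⱼ) = Cov(Xᵢ,Xⱼ); the off-diagonal part of the true-score variance is the same as above.
True-score variance = [18.3²·0.59 + 12.1²·0.75] + 279.002 = 307.393 + 279.002 = 586.394.
Reliability = 586.394 / 760.302 = 0.771.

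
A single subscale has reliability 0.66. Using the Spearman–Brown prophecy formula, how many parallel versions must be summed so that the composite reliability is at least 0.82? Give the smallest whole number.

k ≥ ρ*(1−ρ₁)/(ρ₁(1−ρ*)) = 0.82·0.34 / (0.66·0.18) = 2.347.
Smallest integer k = 3.

3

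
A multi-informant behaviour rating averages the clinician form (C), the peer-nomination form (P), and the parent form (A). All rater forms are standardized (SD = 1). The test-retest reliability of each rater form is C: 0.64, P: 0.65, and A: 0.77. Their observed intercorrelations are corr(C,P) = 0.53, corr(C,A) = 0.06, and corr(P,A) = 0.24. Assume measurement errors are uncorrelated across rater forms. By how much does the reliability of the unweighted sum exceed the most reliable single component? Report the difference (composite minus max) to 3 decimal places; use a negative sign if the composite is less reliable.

Var(sum) = 3 + 1.66 = 4.66; true-score variance = 2.06 + 1.66 = 3.72; composite reliability = 0.7983.
Max component reliability = 0.7700.
Difference = 0.7983 − 0.7700 = 0.028.

0.028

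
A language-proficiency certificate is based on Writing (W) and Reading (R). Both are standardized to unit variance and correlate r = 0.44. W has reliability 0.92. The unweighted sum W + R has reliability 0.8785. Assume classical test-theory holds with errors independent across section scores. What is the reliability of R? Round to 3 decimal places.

Var(W+R) = 2 + 2·0.44 = 2.880.
True-score variance = ρ_W + ρ_R + 2·0.44, so 0.8785 = (0.92 + ρ_R + 0.88) / 2.880.
ρ_R = 0.8785·2.880 − 0.92 − 0.88 = 0.730.

0.730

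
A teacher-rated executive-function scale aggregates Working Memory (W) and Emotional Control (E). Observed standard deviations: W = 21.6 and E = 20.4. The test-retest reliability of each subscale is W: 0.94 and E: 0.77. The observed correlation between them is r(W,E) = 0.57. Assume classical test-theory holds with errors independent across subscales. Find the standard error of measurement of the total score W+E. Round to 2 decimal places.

11.12

Var(total) = 882.72 + 502.33 = 1385.05.
True-score variance = 759.01 + 502.33 = 1261.34, so reliability = 0.9107.
Error variance = 1385.05 − 1261.34 = 123.71; SEM = √123.71 = 11.12.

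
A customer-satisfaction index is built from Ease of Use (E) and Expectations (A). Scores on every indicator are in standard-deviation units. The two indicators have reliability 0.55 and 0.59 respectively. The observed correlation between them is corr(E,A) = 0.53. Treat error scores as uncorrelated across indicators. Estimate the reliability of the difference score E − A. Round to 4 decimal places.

0.0851

Var(E−A) = 1 + 1 − 2·0.53 = 2 − 1.06 = 0.94.
Under uncorrelated errors the observed covariances equal the true-score covariances, so only the own-variance terms attenuate.
True-score variance = [0.55 + 0.59] − 1.06 = 1.14 − 1.06 = 0.08.
Reliability = 0.08 / 0.94 = 0.0851.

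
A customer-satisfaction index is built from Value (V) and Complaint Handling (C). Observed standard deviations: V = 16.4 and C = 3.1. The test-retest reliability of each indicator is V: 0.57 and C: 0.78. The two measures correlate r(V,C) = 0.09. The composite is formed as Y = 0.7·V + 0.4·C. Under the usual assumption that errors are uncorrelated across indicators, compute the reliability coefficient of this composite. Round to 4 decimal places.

Var(Y) = 0.7²·16.4² + 0.4²·3.1² + 2·[0.28·16.4·3.1·0.09] = 133.328 + 2.56234 = 135.89.
Under uncorrelated errors the observed covariances equal the true-score covariances, so only the own-variance terms attenuate.
True-score variance = [0.7²·16.4²·0.57 + 0.4²·3.1²·0.78] + 2.56234 = 76.3199 + 2.56234 = 78.8822.
Reliability = 78.8822 / 135.89 = 0.5805.

0.5805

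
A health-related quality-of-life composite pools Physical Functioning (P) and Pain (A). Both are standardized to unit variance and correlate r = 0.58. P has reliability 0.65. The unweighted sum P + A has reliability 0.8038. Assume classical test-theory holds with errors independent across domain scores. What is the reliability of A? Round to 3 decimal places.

Var(P+A) = 2 + 2·0.58 = 3.160.
True-score variance = ρ_P + ρ_A + 2·0.58, so 0.8038 = (0.65 + ρ_A + 1.16) / 3.160.
ρ_A = 0.8038·3.160 − 0.65 − 1.16 = 0.730.

0.730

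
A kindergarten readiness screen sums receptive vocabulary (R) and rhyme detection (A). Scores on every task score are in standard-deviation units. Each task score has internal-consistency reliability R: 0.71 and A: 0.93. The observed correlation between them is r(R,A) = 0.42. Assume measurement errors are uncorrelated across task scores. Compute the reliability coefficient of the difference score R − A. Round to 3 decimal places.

0.690

Var(R−A) = 1 + 1 − 2·0.42 = 2 − 0.84 = 1.16.
With uncorrelated errors the cross-covariances are all true-score covariance, so they carry over unchanged; only the diagonal terms shrink to ρᵢσᵢ².
True-score variance = [0.71 + 0.93] − 0.84 = 1.64 − 0.84 = 0.8.
Reliability = 0.8 / 1.16 = 0.690.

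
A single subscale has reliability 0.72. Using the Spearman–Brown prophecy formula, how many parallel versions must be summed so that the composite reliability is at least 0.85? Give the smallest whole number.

3

k ≥ ρ*(1−ρ₁)/(ρ₁(1−ρ*)) = 0.85·0.28 / (0.72·0.15) = 2.204.
Smallest integer k = 3.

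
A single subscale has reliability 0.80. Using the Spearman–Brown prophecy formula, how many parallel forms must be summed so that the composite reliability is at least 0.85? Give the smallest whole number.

2

k ≥ ρ*(1−ρ₁)/(ρ₁(1−ρ*)) = 0.85·0.20 / (0.80·0.15) = 1.417.
Smallest integer k = 2.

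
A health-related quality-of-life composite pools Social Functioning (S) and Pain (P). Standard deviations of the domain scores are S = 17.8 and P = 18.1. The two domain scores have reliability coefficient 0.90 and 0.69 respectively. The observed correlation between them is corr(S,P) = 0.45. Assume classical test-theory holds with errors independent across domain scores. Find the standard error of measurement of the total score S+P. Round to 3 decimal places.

11.543

Var(total) = 644.45 + 289.962 = 934.412.
True-score variance = 511.207 + 289.962 = 801.169, so reliability = 0.8574.
Error variance = 934.412 − 801.169 = 133.243; SEM = √133.243 = 11.543.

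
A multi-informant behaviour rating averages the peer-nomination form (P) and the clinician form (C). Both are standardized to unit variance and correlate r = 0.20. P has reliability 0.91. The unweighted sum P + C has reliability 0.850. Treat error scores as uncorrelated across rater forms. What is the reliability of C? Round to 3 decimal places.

0.730

Var(P+C) = 2 + 2·0.20 = 2.400.
True-score variance = ρ_P + ρ_C + 2·0.20, so 0.850 = (0.91 + ρ_C + 0.40) / 2.400.
ρ_C = 0.850·2.400 − 0.91 − 0.40 = 0.730.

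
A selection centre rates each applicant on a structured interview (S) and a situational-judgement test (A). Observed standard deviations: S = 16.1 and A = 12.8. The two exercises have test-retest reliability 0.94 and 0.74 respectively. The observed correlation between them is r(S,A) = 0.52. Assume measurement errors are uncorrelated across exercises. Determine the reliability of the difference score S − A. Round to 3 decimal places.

0.721

Var(S−A) = 16.1² + 12.8² − 2·16.1·12.8·0.52 = 423.05 − 214.323 = 208.727.
Under uncorrelated errors the observed covariances equal the true-score covariances, so only the own-variance terms attenuate.
True-score variance = [16.1²·0.94 + 12.8²·0.74] − 214.323 = 364.899 − 214.323 = 150.576.
Reliability = 150.576 / 208.727 = 0.721.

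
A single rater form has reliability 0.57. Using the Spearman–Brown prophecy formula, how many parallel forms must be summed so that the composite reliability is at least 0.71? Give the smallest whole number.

2

k ≥ ρ*(1−ρ₁)/(ρ₁(1−ρ*)) = 0.71·0.43 / (0.57·0.29) = 1.847.
Smallest integer k = 2.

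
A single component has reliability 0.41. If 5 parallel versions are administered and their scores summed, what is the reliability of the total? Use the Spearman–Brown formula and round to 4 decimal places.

ρ_k = kρ / (1 + (k−1)ρ) = 5·0.41 / (1 + 4·0.41) = 2.050 / 2.640 = 0.7765.

0.7765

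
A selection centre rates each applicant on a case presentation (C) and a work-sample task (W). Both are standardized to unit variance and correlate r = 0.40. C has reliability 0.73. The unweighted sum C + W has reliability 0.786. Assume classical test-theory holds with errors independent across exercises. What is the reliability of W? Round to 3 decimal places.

Var(C+W) = 2 + 2·0.40 = 2.800.
True-score variance = ρ_C + ρ_W + 2·0.40, so 0.786 = (0.73 + ρ_W + 0.80) / 2.800.
ρ_W = 0.786·2.800 − 0.73 − 0.80 = 0.671.

0.671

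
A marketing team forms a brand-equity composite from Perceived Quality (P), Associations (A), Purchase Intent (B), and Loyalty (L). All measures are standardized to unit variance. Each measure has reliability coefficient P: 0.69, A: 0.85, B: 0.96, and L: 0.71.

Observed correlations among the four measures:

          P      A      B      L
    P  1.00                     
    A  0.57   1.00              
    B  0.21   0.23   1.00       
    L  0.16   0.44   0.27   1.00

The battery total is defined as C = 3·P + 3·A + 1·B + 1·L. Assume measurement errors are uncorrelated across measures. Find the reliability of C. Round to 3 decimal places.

Var(C) = 3² + 3² + 1 + 1 + 2·[9·0.57 + 3·0.21 + 3·0.16 + 3·0.23 + 3·0.44 + 0.27] = 20 + 17.04 = 37.04.
Under uncorrelated errors the observed covariances equal the true-score covariances, so only the own-variance terms attenuate.
True-score variance = [3²·0.69 + 3²·0.85 + 0.96 + 0.71] + 17.04 = 15.53 + 17.04 = 32.57.
Reliability = 32.57 / 37.04 = 0.879.

0.879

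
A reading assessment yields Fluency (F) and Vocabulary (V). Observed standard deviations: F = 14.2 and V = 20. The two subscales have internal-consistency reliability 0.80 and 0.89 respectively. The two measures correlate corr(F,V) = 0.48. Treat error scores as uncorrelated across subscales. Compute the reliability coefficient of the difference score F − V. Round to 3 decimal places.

0.744

Var(F−V) = 14.2² + 20² − 2·14.2·20·0.48 = 601.64 − 272.64 = 329.
Because errors are independent across components, Cov(Tᵢ,Tⱼ) = Cov(Xᵢ,Xⱼ); the off-diagonal part of the true-score variance is the same as above.
True-score variance = [14.2²·0.80 + 20²·0.89] − 272.64 = 517.312 − 272.64 = 244.672.
Reliability = 244.672 / 329 = 0.744.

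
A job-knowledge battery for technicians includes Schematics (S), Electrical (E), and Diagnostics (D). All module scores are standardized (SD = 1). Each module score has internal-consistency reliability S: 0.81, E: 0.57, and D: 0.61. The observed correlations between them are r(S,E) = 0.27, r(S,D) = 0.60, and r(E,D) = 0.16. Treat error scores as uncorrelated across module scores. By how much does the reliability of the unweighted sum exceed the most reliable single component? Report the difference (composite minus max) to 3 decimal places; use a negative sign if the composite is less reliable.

-0.010

Var(sum) = 3 + 2.06 = 5.06; true-score variance = 1.99 + 2.06 = 4.05; composite reliability = 0.8004.
Max component reliability = 0.8100.
Difference = 0.8004 − 0.8100 = -0.010.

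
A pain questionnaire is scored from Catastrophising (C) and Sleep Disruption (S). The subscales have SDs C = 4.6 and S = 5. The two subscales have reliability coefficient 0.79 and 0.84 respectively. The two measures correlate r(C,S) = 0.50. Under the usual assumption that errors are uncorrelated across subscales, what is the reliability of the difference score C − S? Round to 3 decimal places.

0.635

Var(C−S) = 4.6² + 5² − 2·4.6·5·0.50 = 46.16 − 23 = 23.16.
Because errors are independent across components, Cov(Tᵢ,Tⱼ) = Cov(Xᵢ,Xⱼ); the off-diagonal part of the true-score variance is the same as above.
True-score variance = [4.6²·0.79 + 5²·0.84] − 23 = 37.7164 − 23 = 14.7164.
Reliability = 14.7164 / 23.16 = 0.635.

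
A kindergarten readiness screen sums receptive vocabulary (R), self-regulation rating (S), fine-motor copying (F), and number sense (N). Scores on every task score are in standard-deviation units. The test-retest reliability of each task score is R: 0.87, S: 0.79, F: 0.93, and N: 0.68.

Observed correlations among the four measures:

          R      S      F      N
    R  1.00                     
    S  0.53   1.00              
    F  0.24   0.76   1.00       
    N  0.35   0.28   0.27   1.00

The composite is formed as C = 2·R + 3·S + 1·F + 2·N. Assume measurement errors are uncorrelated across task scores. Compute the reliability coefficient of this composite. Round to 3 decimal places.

0.899

Var(C) = 2² + 3² + 1 + 2² + 2·[6·0.53 + 2·0.24 + 4·0.35 + 3·0.76 + 6·0.28 + 2·0.27] = 18 + 19.12 = 37.12.
With uncorrelated errors the cross-covariances are all true-score covariance, so they carry over unchanged; only the diagonal terms shrink to ρᵢσᵢ².
True-score variance = [2²·0.87 + 3²·0.79 + 0.93 + 2²·0.68] + 19.12 = 14.24 + 19.12 = 33.36.
Reliability = 33.36 / 37.12 = 0.899.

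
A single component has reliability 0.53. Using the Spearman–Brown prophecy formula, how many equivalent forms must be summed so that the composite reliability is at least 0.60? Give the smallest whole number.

2

k ≥ ρ*(1−ρ₁)/(ρ₁(1−ρ*)) = 0.60·0.47 / (0.53·0.40) = 1.330.
Smallest integer k = 2.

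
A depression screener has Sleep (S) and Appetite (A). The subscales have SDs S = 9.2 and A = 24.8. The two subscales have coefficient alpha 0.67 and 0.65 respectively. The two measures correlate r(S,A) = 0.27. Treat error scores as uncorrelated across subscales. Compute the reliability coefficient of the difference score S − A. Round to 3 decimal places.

0.578

Var(S−A) = 9.2² + 24.8² − 2·9.2·24.8·0.27 = 699.68 − 123.206 = 576.474.
Because errors are independent across components, Cov(Tᵢ,Tⱼ) = Cov(Xᵢ,Xⱼ); the off-diagonal part of the true-score variance is the same as above.
True-score variance = [9.2²·0.67 + 24.8²·0.65] − 123.206 = 456.485 − 123.206 = 333.278.
Reliability = 333.278 / 576.474 = 0.578.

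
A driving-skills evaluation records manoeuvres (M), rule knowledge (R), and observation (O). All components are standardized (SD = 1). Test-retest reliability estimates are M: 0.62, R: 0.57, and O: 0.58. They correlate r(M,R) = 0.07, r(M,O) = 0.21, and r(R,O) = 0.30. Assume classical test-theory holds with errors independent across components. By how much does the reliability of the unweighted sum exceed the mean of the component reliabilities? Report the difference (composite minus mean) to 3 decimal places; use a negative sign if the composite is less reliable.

0.114

Var(sum) = 3 + 1.16 = 4.16; true-score variance = 1.77 + 1.16 = 2.93; composite reliability = 0.7043.
Mean component reliability = 0.5900.
Difference = 0.7043 − 0.5900 = 0.114.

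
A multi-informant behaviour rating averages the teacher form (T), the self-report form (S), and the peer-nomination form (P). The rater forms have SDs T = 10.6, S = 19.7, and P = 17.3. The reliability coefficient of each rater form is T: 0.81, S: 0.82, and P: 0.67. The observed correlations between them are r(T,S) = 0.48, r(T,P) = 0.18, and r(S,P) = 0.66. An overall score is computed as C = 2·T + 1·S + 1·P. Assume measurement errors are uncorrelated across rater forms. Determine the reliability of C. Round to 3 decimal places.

Var(C) = 2²·10.6² + 19.7² + 17.3² + 2·[2·10.6·19.7·0.48 + 2·10.6·17.3·0.18 + 19.7·17.3·0.66] = 1136.82 + 982.837 = 2119.66.
Because errors are independent across components, Cov(Tᵢ,Tⱼ) = Cov(Xᵢ,Xⱼ); the off-diagonal part of the true-score variance is the same as above.
True-score variance = [2²·10.6²·0.81 + 19.7²·0.82 + 17.3²·0.67] + 982.837 = 882.804 + 982.837 = 1865.64.
Reliability = 1865.64 / 2119.66 = 0.880.

0.880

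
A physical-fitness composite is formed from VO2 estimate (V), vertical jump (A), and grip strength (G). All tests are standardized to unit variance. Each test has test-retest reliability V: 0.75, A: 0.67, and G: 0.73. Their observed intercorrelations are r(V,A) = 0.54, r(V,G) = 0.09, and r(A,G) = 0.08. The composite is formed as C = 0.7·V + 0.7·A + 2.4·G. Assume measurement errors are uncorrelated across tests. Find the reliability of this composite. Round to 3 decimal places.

0.765

Var(C) = 0.7² + 0.7² + 2.4² + 2·[0.49·0.54 + 1.68·0.09 + 1.68·0.08] = 6.74 + 1.1004 = 7.8404.
With uncorrelated errors the cross-covariances are all true-score covariance, so they carry over unchanged; only the diagonal terms shrink to ρᵢσᵢ².
True-score variance = [0.7²·0.75 + 0.7²·0.67 + 2.4²·0.73] + 1.1004 = 4.9006 + 1.1004 = 6.001.
Reliability = 6.001 / 7.8404 = 0.765.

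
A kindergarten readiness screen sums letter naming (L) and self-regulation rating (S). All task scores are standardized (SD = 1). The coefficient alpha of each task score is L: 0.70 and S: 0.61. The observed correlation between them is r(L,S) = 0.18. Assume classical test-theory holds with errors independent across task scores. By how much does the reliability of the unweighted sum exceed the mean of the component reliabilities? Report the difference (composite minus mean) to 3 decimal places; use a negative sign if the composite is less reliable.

0.053

Var(sum) = 2 + 0.36 = 2.36; true-score variance = 1.31 + 0.36 = 1.67; composite reliability = 0.7076.
Mean component reliability = 0.6550.
Difference = 0.7076 − 0.6550 = 0.053.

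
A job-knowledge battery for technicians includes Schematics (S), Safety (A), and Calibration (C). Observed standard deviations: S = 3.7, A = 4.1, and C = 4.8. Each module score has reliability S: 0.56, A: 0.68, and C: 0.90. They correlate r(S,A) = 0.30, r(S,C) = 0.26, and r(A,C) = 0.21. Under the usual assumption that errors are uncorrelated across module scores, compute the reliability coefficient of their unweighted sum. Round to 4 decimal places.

Var(S+A+C) = 3.7² + 4.1² + 4.8² + 2·[3.7·4.1·0.30 + 3.7·4.8·0.26 + 4.1·4.8·0.21] = 53.54 + 26.6028 = 80.1428.
Under uncorrelated errors the observed covariances equal the true-score covariances, so only the own-variance terms attenuate.
True-score variance = [3.7²·0.56 + 4.1²·0.68 + 4.8²·0.90] + 26.6028 = 39.8332 + 26.6028 = 66.436.
Reliability = 66.436 / 80.1428 = 0.8290.

0.8290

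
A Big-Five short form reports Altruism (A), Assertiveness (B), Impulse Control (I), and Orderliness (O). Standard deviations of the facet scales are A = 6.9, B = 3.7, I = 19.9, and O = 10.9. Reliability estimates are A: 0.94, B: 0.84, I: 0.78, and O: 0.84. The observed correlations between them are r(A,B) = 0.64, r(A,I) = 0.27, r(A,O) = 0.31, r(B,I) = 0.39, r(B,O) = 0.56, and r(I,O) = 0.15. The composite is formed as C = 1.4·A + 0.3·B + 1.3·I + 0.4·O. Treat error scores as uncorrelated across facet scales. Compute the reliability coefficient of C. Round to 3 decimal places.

0.847

Var(C) = 1.4²·6.9² + 0.3²·3.7² + 1.3²·19.9² + 0.4²·10.9² + 2·[0.42·6.9·3.7·0.64 + 1.82·6.9·19.9·0.27 + 0.56·6.9·10.9·0.31 + 0.39·3.7·19.9·0.39 + 0.12·3.7·10.9·0.56 + 0.52·19.9·10.9·0.15] = 782.814 + 236.443 = 1019.26.
With uncorrelated errors the cross-covariances are all true-score covariance, so they carry over unchanged; only the diagonal terms shrink to ρᵢσᵢ².
True-score variance = [1.4²·6.9²·0.94 + 0.3²·3.7²·0.84 + 1.3²·19.9²·0.78 + 0.4²·10.9²·0.84] + 236.443 = 626.74 + 236.443 = 863.183.
Reliability = 863.183 / 1019.26 = 0.847.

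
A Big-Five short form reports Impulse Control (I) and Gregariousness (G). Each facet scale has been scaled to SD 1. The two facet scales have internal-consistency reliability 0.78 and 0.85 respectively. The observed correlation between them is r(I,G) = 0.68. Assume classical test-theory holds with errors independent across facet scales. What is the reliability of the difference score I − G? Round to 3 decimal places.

Var(I−G) = 1 + 1 − 2·0.68 = 2 − 1.36 = 0.64.
Because errors are independent across components, Cov(Tᵢ,Tⱼ) = Cov(Xᵢ,Xⱼ); the off-diagonal part of the true-score variance is the same as above.
True-score variance = [0.78 + 0.85] − 1.36 = 1.63 − 1.36 = 0.27.
Reliability = 0.27 / 0.64 = 0.422.

0.422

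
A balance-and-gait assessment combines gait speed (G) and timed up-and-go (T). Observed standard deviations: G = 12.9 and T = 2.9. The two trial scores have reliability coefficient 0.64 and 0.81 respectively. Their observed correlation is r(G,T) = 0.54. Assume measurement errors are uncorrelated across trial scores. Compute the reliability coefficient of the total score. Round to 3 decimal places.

0.714

Var(G+T) = 12.9² + 2.9² + 2·[12.9·2.9·0.54] = 174.82 + 40.4028 = 215.223.
Under uncorrelated errors the observed covariances equal the true-score covariances, so only the own-variance terms attenuate.
True-score variance = [12.9²·0.64 + 2.9²·0.81] + 40.4028 = 113.314 + 40.4028 = 153.717.
Reliability = 153.717 / 215.223 = 0.714.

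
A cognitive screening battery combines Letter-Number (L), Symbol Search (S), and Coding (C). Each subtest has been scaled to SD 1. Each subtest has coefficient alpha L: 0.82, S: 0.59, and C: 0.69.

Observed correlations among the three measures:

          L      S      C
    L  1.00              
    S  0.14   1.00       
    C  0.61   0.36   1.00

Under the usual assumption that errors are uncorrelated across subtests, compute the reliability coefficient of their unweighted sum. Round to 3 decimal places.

Var(L+S+C) = 3 + 2·[0.14 + 0.61 + 0.36] = 3 + 2.22 = 5.22.
Because errors are independent across components, Cov(Tᵢ,Tⱼ) = Cov(Xᵢ,Xⱼ); the off-diagonal part of the true-score variance is the same as above.
True-score variance = [0.82 + 0.59 + 0.69] + 2.22 = 2.1 + 2.22 = 4.32.
Reliability = 4.32 / 5.22 = 0.828.

0.828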